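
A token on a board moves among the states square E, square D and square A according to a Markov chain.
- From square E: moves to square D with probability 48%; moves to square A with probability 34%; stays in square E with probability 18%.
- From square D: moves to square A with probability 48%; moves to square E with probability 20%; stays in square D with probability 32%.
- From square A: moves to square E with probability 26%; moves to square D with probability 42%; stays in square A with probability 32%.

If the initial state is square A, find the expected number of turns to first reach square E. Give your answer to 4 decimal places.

4.2178

Let t(s) be the expected number of turns to first reach square E from state s, with t(square E) = 0. Conditioning on the first turn:
t(square D) = 1 + 0.32·t(square D) + 0.48·t(square A)
t(square A) = 1 + 0.42·t(square D) + 0.32·t(square A)
Solving: t(square D) = 4.4479, t(square A) = 4.2178.
Expected turns from square A to square E: 4.2178.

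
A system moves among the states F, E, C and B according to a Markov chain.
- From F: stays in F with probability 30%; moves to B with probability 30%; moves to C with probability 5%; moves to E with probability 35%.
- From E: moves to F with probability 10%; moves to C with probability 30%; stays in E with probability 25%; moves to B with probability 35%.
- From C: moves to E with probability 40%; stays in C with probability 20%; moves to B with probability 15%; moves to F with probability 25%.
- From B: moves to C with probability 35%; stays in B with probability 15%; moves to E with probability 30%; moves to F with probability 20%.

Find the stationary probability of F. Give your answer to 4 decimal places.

0.2001

Let the stationary distribution be π with π = πP and π_1 + π_2 + π_3 + π_4 = 1.
π_1 = 0.3·π_1 + 0.1·π_2 + 0.25·π_3 + 0.2·π_4
π_2 = 0.35·π_1 + 0.25·π_2 + 0.4·π_3 + 0.3·π_4
π_3 = 0.05·π_1 + 0.3·π_2 + 0.2·π_3 + 0.35·π_4
Solving with the normalization constraint gives π = (0.2001, 0.3179, 0.2383, 0.2436).
So the stationary probability of F is 0.2001.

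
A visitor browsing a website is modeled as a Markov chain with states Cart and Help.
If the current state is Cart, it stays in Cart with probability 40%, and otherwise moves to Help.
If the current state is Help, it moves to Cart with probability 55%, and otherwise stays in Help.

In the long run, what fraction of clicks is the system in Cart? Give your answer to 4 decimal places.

Let the stationary distribution be π with π = πP and π_1 + π_2 = 1.
π_1 = 0.4·π_1 + 0.55·π_2
Solving with the normalization constraint gives π = (0.4783, 0.5217).
So the stationary probability of Cart is 0.4783.

0.4783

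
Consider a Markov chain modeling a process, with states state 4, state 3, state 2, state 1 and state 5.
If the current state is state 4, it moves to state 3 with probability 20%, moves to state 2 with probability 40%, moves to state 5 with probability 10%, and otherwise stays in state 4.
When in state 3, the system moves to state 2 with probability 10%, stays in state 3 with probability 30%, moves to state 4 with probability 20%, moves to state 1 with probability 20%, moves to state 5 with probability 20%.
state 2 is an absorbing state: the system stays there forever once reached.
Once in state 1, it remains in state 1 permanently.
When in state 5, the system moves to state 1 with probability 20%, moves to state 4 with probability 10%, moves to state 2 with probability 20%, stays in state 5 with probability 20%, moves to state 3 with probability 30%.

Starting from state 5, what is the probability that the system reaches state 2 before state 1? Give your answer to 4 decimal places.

0.5482

Let h(s) be the probability of absorption at state 2 starting from transient state s. Then h(state 2) = 1 and h(state 1) = 0. By first-step analysis:
h(state 4) = 0.3·h(state 4) + 0.2·h(state 3) + 0.4·1 + 0.1·h(state 5)
h(state 3) = 0.2·h(state 4) + 0.3·h(state 3) + 0.1·1 + 0.2·0 + 0.2·h(state 5)
h(state 5) = 0.1·h(state 4) + 0.3·h(state 3) + 0.2·1 + 0.2·0 + 0.2·h(state 5)
Solving: h(state 4) = 0.8007, h(state 3) = 0.5282, h(state 5) = 0.5482.
Starting from state 5, the probability is 0.5482.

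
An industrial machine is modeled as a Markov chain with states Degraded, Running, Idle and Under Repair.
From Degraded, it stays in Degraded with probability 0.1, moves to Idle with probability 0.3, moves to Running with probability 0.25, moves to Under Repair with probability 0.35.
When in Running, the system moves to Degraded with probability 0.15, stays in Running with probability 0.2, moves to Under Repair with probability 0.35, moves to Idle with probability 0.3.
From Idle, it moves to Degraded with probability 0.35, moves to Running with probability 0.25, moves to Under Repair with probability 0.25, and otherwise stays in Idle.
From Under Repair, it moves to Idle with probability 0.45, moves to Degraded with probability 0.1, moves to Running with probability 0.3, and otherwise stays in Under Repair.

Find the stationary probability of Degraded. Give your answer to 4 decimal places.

0.1865

Let the stationary distribution be π with π = πP and π_1 + π_2 + π_3 + π_4 = 1.
π_1 = 0.1·π_1 + 0.15·π_2 + 0.35·π_3 + 0.1·π_4
π_2 = 0.25·π_1 + 0.2·π_2 + 0.25·π_3 + 0.3·π_4
π_3 = 0.3·π_1 + 0.3·π_2 + 0.15·π_3 + 0.45·π_4
Solving with the normalization constraint gives π = (0.1865, 0.2508, 0.2957, 0.2670).
So the stationary probability of Degraded is 0.1865.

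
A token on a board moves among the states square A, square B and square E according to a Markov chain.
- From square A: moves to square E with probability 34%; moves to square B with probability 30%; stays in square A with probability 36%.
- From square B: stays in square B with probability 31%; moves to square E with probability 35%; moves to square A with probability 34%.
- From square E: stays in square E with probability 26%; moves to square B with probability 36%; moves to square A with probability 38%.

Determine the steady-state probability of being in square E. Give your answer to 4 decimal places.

0.3178

Let the stationary distribution be π with π = πP and π_1 + π_2 + π_3 = 1.
π_1 = 0.36·π_1 + 0.34·π_2 + 0.38·π_3
π_2 = 0.3·π_1 + 0.31·π_2 + 0.36·π_3
Solving with the normalization constraint gives π = (0.3599, 0.3223, 0.3178).
So the stationary probability of square E is 0.3178.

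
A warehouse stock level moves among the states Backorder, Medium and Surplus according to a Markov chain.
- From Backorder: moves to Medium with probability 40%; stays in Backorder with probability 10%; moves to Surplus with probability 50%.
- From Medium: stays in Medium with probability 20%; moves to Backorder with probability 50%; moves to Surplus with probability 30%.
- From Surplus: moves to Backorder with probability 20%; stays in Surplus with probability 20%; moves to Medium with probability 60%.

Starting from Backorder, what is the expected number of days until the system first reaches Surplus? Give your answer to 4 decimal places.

2.3077

Let t(s) be the expected number of days to first reach Surplus from state s, with t(Surplus) = 0. Conditioning on the first day:
t(Backorder) = 1 + 0.1·t(Backorder) + 0.4·t(Medium)
t(Medium) = 1 + 0.5·t(Backorder) + 0.2·t(Medium)
Solving: t(Backorder) = 2.3077, t(Medium) = 2.6923.
Expected days from Backorder to Surplus: 2.3077.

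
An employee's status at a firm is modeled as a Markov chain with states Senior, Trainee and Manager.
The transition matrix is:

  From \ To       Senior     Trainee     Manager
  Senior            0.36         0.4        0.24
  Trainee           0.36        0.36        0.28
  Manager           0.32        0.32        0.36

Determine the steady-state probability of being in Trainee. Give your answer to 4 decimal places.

0.3624

Let the stationary distribution be π with π = πP and π_1 + π_2 + π_3 = 1.
π_1 = 0.36·π_1 + 0.36·π_2 + 0.32·π_3
π_2 = 0.4·π_1 + 0.36·π_2 + 0.32·π_3
Solving with the normalization constraint gives π = (0.3484, 0.3624, 0.2892).
So the stationary probability of Trainee is 0.3624.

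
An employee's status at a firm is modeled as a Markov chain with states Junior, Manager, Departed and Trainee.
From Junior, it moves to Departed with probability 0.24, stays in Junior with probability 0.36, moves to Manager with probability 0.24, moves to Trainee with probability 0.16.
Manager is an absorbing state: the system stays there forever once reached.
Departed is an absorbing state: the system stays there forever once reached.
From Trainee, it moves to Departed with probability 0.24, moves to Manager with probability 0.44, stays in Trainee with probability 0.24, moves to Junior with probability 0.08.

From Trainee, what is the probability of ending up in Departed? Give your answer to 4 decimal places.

Let h(s) be the probability of absorption at Departed starting from transient state s. Then h(Departed) = 1 and h(Manager) = 0. By first-step analysis:
h(Junior) = 0.36·h(Junior) + 0.24·0 + 0.24·1 + 0.16·h(Trainee)
h(Trainee) = 0.08·h(Junior) + 0.44·0 + 0.24·1 + 0.24·h(Trainee)
Solving: h(Junior) = 0.4662, h(Trainee) = 0.3649.
Starting from Trainee, the probability is 0.3649.

0.3649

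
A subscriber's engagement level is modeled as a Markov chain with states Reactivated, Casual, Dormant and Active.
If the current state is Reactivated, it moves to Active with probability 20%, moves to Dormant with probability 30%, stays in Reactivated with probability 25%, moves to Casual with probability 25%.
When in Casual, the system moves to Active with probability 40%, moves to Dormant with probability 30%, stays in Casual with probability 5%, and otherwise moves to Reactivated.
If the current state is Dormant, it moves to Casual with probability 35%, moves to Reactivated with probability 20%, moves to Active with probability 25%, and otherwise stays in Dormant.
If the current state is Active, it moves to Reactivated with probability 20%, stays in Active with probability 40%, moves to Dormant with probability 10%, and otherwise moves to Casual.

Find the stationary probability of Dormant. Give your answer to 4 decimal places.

0.2139

Let the stationary distribution be π with π = πP and π_1 + π_2 + π_3 + π_4 = 1.
π_1 = 0.25·π_1 + 0.25·π_2 + 0.2·π_3 + 0.2·π_4
π_2 = 0.25·π_1 + 0.05·π_2 + 0.35·π_3 + 0.3·π_4
π_3 = 0.3·π_1 + 0.3·π_2 + 0.2·π_3 + 0.1·π_4
Solving with the normalization constraint gives π = (0.2231, 0.2396, 0.2139, 0.3233).
So the stationary probability of Dormant is 0.2139.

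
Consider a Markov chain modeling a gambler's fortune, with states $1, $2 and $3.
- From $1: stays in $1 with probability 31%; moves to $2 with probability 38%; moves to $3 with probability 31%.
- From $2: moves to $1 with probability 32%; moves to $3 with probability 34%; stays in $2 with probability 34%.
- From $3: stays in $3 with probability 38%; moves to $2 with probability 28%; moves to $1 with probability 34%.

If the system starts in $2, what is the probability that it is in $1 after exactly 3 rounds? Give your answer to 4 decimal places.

Propagate the distribution vector 3 rounds from $2.
After 0 rounds: (0.0000, 1.0000, 0.0000)
After 1 round: (0.3200, 0.3400, 0.3400)
After 2 rounds: (0.3236, 0.3324, 0.3440)
After 3 rounds: (0.3236, 0.3323, 0.3441)
P(in $1 after 3 rounds) = 0.3236

0.3236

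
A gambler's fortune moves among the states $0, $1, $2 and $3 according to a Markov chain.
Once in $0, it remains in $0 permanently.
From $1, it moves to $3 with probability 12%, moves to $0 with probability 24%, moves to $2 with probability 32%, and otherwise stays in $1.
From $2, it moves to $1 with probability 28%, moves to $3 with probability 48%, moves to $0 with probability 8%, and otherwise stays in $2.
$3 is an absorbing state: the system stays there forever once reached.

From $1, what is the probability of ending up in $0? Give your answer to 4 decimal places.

0.4718

Let h(s) be the probability of absorption at $0 starting from transient state s. Then h($0) = 1 and h($3) = 0. By first-step analysis:
h($1) = 0.24·1 + 0.32·h($1) + 0.32·h($2) + 0.12·0
h($2) = 0.08·1 + 0.28·h($1) + 0.16·h($2) + 0.48·0
Solving: h($1) = 0.4718, h($2) = 0.2525.
Starting from $1, the probability is 0.4718.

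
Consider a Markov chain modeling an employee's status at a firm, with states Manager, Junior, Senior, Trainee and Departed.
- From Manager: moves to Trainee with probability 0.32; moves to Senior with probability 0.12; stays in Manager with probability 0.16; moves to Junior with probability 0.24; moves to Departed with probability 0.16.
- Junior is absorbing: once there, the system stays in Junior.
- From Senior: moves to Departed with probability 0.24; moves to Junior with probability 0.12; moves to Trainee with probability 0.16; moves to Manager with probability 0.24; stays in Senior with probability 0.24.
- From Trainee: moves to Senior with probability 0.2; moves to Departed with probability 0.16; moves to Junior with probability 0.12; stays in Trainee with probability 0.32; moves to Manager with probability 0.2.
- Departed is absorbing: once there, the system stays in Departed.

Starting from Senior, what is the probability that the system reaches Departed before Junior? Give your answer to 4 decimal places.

Let h(s) be the probability of absorption at Departed starting from transient state s. Then h(Departed) = 1 and h(Junior) = 0. By first-step analysis:
h(Manager) = 0.16·h(Manager) + 0.24·0 + 0.12·h(Senior) + 0.32·h(Trainee) + 0.16·1
h(Senior) = 0.24·h(Manager) + 0.12·0 + 0.24·h(Senior) + 0.16·h(Trainee) + 0.24·1
h(Trainee) = 0.2·h(Manager) + 0.12·0 + 0.2·h(Senior) + 0.32·h(Trainee) + 0.16·1
Solving: h(Manager) = 0.4831, h(Senior) = 0.5840, h(Trainee) = 0.5491.
Starting from Senior, the probability is 0.5840.

0.5840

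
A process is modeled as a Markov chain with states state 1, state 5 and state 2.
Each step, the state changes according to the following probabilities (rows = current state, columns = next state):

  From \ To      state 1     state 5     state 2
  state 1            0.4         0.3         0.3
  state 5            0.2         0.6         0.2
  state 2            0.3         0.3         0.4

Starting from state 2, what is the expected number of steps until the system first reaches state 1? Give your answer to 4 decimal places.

Let t(s) be the expected number of steps to first reach state 1 from state s, with t(state 1) = 0. Conditioning on the first step:
t(state 5) = 1 + 0.6·t(state 5) + 0.2·t(state 2)
t(state 2) = 1 + 0.3·t(state 5) + 0.4·t(state 2)
Solving: t(state 5) = 4.4444, t(state 2) = 3.8889.
Expected steps from state 2 to state 1: 3.8889.

3.8889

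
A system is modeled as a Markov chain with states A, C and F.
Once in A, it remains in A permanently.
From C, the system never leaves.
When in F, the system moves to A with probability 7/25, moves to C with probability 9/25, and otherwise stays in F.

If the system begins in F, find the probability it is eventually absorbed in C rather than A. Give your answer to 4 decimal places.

Let h(s) be the probability of absorption at C starting from transient state s. Then h(C) = 1 and h(A) = 0. By first-step analysis:
h(F) = 0.28·0 + 0.36·1 + 0.36·h(F)
Solving: h(F) = 0.5625.
Starting from F, the probability is 0.5625.

0.5625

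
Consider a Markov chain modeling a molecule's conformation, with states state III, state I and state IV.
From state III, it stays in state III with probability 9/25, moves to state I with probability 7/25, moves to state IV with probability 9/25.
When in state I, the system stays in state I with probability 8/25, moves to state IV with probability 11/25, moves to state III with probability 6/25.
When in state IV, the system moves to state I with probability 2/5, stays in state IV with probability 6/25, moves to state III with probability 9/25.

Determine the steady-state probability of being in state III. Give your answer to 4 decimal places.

Let the stationary distribution be π with π = πP and π_1 + π_2 + π_3 = 1.
π_1 = 0.36·π_1 + 0.24·π_2 + 0.36·π_3
π_2 = 0.28·π_1 + 0.32·π_2 + 0.4·π_3
Solving with the normalization constraint gives π = (0.3198, 0.3348, 0.3453).
So the stationary probability of state III is 0.3198.

0.3198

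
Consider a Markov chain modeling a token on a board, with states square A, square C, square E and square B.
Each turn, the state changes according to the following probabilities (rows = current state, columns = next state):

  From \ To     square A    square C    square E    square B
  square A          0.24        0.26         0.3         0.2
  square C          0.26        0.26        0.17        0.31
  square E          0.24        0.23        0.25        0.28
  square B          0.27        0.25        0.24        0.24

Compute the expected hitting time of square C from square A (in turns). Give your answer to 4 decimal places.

4.0078

Let t(s) be the expected number of turns to first reach square C from state s, with t(square C) = 0. Conditioning on the first turn:
t(square A) = 1 + 0.24·t(square A) + 0.3·t(square E) + 0.2·t(square B)
t(square E) = 1 + 0.24·t(square A) + 0.25·t(square E) + 0.28·t(square B)
t(square B) = 1 + 0.27·t(square A) + 0.24·t(square E) + 0.24·t(square B)
Solving: t(square A) = 4.0078, t(square E) = 4.1249, t(square B) = 4.0422.
Expected turns from square A to square C: 4.0078.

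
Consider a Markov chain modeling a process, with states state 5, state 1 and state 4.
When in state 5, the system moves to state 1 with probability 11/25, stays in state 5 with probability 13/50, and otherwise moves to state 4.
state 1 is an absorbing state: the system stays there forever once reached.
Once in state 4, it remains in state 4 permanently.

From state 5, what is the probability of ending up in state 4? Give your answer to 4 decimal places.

0.4054

Let h(s) be the probability of absorption at state 4 starting from transient state s. Then h(state 4) = 1 and h(state 1) = 0. By first-step analysis:
h(state 5) = 0.26·h(state 5) + 0.44·0 + 0.3·1
Solving: h(state 5) = 0.4054.
Starting from state 5, the probability is 0.4054.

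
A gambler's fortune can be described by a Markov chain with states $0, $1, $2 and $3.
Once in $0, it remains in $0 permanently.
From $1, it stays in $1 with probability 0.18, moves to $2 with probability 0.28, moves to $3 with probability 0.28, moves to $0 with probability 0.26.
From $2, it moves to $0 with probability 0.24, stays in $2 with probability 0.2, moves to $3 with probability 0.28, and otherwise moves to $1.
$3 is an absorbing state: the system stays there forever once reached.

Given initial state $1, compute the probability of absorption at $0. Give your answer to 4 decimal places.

0.4765

Let h(s) be the probability of absorption at $0 starting from transient state s. Then h($0) = 1 and h($3) = 0. By first-step analysis:
h($1) = 0.26·1 + 0.18·h($1) + 0.28·h($2) + 0.28·0
h($2) = 0.24·1 + 0.28·h($1) + 0.2·h($2) + 0.28·0
Solving: h($1) = 0.4765, h($2) = 0.4668.
Starting from $1, the probability is 0.4765.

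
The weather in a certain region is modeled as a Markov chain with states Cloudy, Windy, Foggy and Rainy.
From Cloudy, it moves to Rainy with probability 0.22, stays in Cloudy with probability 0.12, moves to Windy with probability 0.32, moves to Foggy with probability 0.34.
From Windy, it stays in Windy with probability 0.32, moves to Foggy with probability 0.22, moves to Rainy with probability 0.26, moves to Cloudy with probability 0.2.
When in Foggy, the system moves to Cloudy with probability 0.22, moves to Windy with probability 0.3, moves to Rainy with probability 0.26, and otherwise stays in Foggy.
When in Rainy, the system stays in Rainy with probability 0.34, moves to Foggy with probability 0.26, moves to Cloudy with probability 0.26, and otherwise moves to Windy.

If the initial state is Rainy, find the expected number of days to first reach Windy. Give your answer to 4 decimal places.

4.5033

Let t(s) be the expected number of days to first reach Windy from state s, with t(Windy) = 0. Conditioning on the first day:
t(Cloudy) = 1 + 0.12·t(Cloudy) + 0.34·t(Foggy) + 0.22·t(Rainy)
t(Foggy) = 1 + 0.22·t(Cloudy) + 0.22·t(Foggy) + 0.26·t(Rainy)
t(Rainy) = 1 + 0.26·t(Cloudy) + 0.26·t(Foggy) + 0.34·t(Rainy)
Solving: t(Cloudy) = 3.7457, t(Foggy) = 3.8396, t(Rainy) = 4.5033.
Expected days from Rainy to Windy: 4.5033.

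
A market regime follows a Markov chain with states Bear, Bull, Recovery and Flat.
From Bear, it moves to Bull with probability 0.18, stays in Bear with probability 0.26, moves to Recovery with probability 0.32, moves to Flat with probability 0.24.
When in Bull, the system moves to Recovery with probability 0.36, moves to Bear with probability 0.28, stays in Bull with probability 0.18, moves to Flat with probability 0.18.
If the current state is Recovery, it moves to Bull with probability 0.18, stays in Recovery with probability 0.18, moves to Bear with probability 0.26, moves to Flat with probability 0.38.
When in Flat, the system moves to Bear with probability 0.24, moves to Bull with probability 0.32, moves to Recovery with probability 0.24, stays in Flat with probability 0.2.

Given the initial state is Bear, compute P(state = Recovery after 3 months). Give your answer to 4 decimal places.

0.2705

Propagate the distribution vector 3 months from Bear.
After 0 months: (1.0000, 0.0000, 0.0000, 0.0000)
After 1 month: (0.2600, 0.1800, 0.3200, 0.2400)
After 2 months: (0.2588, 0.2136, 0.2632, 0.2644)
After 3 months: (0.2590, 0.2170, 0.2705, 0.2535)
P(in Recovery after 3 months) = 0.2705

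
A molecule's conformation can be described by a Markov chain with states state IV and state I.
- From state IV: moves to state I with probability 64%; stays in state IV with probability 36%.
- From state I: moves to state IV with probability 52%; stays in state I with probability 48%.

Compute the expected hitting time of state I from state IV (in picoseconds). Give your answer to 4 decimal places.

1.5625

Let t(s) be the expected number of picoseconds to first reach state I from state s, with t(state I) = 0. Conditioning on the first picosecond:
t(state IV) = 1 + 0.36·t(state IV)
Solving: t(state IV) = 1.5625.
Expected picoseconds from state IV to state I: 1.5625.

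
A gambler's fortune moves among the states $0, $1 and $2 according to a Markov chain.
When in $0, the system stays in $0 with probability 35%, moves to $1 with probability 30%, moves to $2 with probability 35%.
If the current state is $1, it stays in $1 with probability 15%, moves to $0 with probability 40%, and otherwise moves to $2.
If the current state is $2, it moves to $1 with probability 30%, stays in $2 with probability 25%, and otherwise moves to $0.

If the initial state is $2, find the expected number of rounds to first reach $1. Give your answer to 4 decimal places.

Let t(s) be the expected number of rounds to first reach $1 from state s, with t($1) = 0. Conditioning on the first round:
t($0) = 1 + 0.35·t($0) + 0.35·t($2)
t($2) = 1 + 0.45·t($0) + 0.25·t($2)
Solving: t($0) = 3.3333, t($2) = 3.3333.
Expected rounds from $2 to $1: 3.3333.

3.3333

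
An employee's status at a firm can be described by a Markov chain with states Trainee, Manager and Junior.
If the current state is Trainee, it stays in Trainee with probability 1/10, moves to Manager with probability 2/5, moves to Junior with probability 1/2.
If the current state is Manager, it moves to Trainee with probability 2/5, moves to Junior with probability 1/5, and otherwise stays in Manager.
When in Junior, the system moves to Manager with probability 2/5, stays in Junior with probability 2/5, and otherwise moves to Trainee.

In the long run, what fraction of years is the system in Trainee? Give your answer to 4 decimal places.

Let the stationary distribution be π with π = πP and π_1 + π_2 + π_3 = 1.
π_1 = 0.1·π_1 + 0.4·π_2 + 0.2·π_3
π_2 = 0.4·π_1 + 0.4·π_2 + 0.4·π_3
Solving with the normalization constraint gives π = (0.2545, 0.4000, 0.3455).
So the stationary probability of Trainee is 0.2545.

0.2545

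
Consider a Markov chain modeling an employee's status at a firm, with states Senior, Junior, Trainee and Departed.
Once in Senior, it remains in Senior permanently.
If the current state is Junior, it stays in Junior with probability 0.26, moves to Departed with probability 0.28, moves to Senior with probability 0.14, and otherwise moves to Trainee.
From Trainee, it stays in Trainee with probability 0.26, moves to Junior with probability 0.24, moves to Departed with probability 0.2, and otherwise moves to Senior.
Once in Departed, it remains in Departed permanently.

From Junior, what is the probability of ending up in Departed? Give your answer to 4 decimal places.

Let h(s) be the probability of absorption at Departed starting from transient state s. Then h(Departed) = 1 and h(Senior) = 0. By first-step analysis:
h(Junior) = 0.14·0 + 0.26·h(Junior) + 0.32·h(Trainee) + 0.28·1
h(Trainee) = 0.3·0 + 0.24·h(Junior) + 0.26·h(Trainee) + 0.2·1
Solving: h(Junior) = 0.5760, h(Trainee) = 0.4571.
Starting from Junior, the probability is 0.5760.

0.5760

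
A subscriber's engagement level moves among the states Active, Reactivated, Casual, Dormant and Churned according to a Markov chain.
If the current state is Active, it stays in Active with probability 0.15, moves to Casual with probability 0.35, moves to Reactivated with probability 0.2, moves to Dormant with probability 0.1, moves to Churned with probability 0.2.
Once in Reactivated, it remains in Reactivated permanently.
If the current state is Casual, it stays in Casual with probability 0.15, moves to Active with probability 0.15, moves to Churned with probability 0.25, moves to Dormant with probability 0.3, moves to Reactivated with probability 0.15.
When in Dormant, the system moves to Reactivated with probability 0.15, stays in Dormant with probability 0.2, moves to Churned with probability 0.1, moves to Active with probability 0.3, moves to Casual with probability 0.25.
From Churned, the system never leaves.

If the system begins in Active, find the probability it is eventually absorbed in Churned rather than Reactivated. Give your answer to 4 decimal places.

Let h(s) be the probability of absorption at Churned starting from transient state s. Then h(Churned) = 1 and h(Reactivated) = 0. By first-step analysis:
h(Active) = 0.15·h(Active) + 0.2·0 + 0.35·h(Casual) + 0.1·h(Dormant) + 0.2·1
h(Casual) = 0.15·h(Active) + 0.15·0 + 0.15·h(Casual) + 0.3·h(Dormant) + 0.25·1
h(Dormant) = 0.3·h(Active) + 0.15·0 + 0.25·h(Casual) + 0.2·h(Dormant) + 0.1·1
Solving: h(Active) = 0.5255, h(Casual) = 0.5626, h(Dormant) = 0.4979.
Starting from Active, the probability is 0.5255.

0.5255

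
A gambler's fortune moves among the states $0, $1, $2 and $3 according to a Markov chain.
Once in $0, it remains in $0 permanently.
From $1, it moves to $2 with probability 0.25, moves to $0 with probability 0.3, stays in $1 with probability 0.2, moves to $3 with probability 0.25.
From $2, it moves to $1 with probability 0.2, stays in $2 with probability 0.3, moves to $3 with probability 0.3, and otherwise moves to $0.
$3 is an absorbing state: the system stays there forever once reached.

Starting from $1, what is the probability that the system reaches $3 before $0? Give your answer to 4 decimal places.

Let h(s) be the probability of absorption at $3 starting from transient state s. Then h($3) = 1 and h($0) = 0. By first-step analysis:
h($1) = 0.3·0 + 0.2·h($1) + 0.25·h($2) + 0.25·1
h($2) = 0.2·0 + 0.2·h($1) + 0.3·h($2) + 0.3·1
Solving: h($1) = 0.4902, h($2) = 0.5686.
Starting from $1, the probability is 0.4902.

0.4902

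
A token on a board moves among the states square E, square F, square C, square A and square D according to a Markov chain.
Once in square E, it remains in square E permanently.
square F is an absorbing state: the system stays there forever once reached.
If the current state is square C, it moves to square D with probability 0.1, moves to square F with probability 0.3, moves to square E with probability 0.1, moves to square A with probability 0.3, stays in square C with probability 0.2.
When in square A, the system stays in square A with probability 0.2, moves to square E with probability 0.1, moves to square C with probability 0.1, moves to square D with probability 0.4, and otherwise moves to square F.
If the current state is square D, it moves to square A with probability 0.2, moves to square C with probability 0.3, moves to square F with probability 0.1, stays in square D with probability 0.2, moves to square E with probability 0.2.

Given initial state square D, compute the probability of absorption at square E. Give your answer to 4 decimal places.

Let h(s) be the probability of absorption at square E starting from transient state s. Then h(square E) = 1 and h(square F) = 0. By first-step analysis:
h(square C) = 0.1·1 + 0.3·0 + 0.2·h(square C) + 0.3·h(square A) + 0.1·h(square D)
h(square A) = 0.1·1 + 0.2·0 + 0.1·h(square C) + 0.2·h(square A) + 0.4·h(square D)
h(square D) = 0.2·1 + 0.1·0 + 0.3·h(square C) + 0.2·h(square A) + 0.2·h(square D)
Solving: h(square C) = 0.3370, h(square A) = 0.4061, h(square D) = 0.4779.
Starting from square D, the probability is 0.4779.

0.4779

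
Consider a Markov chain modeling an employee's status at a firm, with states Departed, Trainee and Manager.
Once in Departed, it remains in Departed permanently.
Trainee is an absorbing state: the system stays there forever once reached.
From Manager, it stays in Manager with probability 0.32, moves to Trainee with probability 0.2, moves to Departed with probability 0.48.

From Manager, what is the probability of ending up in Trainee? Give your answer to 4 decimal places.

Let h(s) be the probability of absorption at Trainee starting from transient state s. Then h(Trainee) = 1 and h(Departed) = 0. By first-step analysis:
h(Manager) = 0.48·0 + 0.2·1 + 0.32·h(Manager)
Solving: h(Manager) = 0.2941.
Starting from Manager, the probability is 0.2941.

0.2941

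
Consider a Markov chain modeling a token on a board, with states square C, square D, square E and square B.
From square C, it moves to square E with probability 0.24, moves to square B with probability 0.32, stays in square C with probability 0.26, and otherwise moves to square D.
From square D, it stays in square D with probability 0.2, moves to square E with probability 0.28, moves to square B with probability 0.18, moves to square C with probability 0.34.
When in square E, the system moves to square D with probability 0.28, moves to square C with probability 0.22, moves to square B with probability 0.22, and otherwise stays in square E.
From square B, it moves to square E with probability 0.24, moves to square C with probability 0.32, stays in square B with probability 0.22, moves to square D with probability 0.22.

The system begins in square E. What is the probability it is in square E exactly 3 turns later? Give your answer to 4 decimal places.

0.2594

Propagate the distribution vector 3 turns from square E.
After 0 turns: (0.0000, 0.0000, 1.0000, 0.0000)
After 1 turn: (0.2200, 0.2800, 0.2800, 0.2200)
After 2 turns: (0.2844, 0.2224, 0.2624, 0.2308)
After 3 turns: (0.2811, 0.2199, 0.2594, 0.2395)
P(in square E after 3 turns) = 0.2594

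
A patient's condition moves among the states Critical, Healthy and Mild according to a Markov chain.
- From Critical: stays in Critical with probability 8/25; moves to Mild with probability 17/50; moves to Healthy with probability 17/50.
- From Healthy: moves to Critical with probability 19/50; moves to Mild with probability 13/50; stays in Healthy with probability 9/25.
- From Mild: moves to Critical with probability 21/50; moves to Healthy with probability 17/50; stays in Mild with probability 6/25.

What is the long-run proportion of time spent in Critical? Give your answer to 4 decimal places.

0.3692

Let the stationary distribution be π with π = πP and π_1 + π_2 + π_3 = 1.
π_1 = 0.32·π_1 + 0.38·π_2 + 0.42·π_3
π_2 = 0.34·π_1 + 0.36·π_2 + 0.34·π_3
Solving with the normalization constraint gives π = (0.3692, 0.3469, 0.2839).
So the stationary probability of Critical is 0.3692.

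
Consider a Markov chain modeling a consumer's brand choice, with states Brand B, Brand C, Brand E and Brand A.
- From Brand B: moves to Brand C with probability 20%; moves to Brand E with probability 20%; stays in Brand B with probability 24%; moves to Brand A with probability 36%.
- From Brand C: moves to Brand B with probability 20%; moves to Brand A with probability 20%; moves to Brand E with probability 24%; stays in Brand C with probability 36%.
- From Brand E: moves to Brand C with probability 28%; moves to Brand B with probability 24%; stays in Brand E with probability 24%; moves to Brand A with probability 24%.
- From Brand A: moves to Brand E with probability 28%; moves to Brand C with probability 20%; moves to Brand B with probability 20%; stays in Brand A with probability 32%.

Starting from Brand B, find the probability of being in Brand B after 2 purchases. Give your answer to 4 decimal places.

0.2176

Propagate the distribution vector 2 purchases from Brand B.
After 0 purchases: (1.0000, 0.0000, 0.0000, 0.0000)
After 1 purchase: (0.2400, 0.2000, 0.2000, 0.3600)
After 2 purchases: (0.2176, 0.2480, 0.2448, 0.2896)
P(in Brand B after 2 purchases) = 0.2176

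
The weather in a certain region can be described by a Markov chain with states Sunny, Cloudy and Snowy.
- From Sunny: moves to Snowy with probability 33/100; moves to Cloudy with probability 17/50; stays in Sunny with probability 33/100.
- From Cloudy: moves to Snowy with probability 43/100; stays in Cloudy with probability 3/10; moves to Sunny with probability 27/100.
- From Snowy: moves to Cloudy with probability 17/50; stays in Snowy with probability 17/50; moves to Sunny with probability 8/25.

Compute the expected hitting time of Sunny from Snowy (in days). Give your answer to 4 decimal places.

3.2932

Let t(s) be the expected number of days to first reach Sunny from state s, with t(Sunny) = 0. Conditioning on the first day:
t(Cloudy) = 1 + 0.3·t(Cloudy) + 0.43·t(Snowy)
t(Snowy) = 1 + 0.34·t(Cloudy) + 0.34·t(Snowy)
Solving: t(Cloudy) = 3.4516, t(Snowy) = 3.2932.
Expected days from Snowy to Sunny: 3.2932.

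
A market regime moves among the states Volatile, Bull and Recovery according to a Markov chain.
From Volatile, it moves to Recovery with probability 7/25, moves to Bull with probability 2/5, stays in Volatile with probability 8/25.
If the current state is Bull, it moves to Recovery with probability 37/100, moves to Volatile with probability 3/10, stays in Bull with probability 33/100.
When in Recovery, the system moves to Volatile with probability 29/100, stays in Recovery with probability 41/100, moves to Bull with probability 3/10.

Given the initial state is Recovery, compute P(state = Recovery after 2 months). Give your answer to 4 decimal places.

0.3603

Sum over the intermediate state after 1 month:
P = P(Recovery→Volatile)·P(Volatile→Recovery) + P(Recovery→Bull)·P(Bull→Recovery) + P(Recovery→Recovery)·P(Recovery→Recovery)
  = 0.29×0.28 + 0.3×0.37 + 0.41×0.41
  = 0.0812 + 0.1110 + 0.1681 = 0.3603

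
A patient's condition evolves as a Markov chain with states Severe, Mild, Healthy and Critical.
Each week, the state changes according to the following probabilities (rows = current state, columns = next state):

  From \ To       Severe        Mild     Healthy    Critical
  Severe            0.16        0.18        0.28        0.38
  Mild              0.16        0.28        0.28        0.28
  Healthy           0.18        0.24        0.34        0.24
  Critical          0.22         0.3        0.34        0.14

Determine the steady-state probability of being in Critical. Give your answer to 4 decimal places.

Let the stationary distribution be π with π = πP and π_1 + π_2 + π_3 + π_4 = 1.
π_1 = 0.16·π_1 + 0.16·π_2 + 0.18·π_3 + 0.22·π_4
π_2 = 0.18·π_1 + 0.28·π_2 + 0.24·π_3 + 0.3·π_4
π_3 = 0.28·π_1 + 0.28·π_2 + 0.34·π_3 + 0.34·π_4
Solving with the normalization constraint gives π = (0.1813, 0.2543, 0.3139, 0.2505).
So the stationary probability of Critical is 0.2505.

0.2505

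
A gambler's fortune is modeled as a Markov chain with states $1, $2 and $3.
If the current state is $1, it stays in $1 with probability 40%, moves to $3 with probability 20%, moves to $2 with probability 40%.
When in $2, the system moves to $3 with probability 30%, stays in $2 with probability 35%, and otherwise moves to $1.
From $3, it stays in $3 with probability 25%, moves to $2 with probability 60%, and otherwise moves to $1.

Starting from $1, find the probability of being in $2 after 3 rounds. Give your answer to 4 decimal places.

Propagate the distribution vector 3 rounds from $1.
After 0 rounds: (1.0000, 0.0000, 0.0000)
After 1 round: (0.4000, 0.4000, 0.2000)
After 2 rounds: (0.3300, 0.4200, 0.2500)
After 3 rounds: (0.3165, 0.4290, 0.2545)
P(in $2 after 3 rounds) = 0.4290

0.4290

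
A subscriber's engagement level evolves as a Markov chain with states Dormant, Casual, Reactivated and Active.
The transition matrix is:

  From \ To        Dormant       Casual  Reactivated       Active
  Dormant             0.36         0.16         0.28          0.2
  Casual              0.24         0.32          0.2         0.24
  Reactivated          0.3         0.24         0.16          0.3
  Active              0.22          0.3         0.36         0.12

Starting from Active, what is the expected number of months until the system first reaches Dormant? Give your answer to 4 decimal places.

Let t(s) be the expected number of months to first reach Dormant from state s, with t(Dormant) = 0. Conditioning on the first month:
t(Casual) = 1 + 0.32·t(Casual) + 0.2·t(Reactivated) + 0.24·t(Active)
t(Reactivated) = 1 + 0.24·t(Casual) + 0.16·t(Reactivated) + 0.3·t(Active)
t(Active) = 1 + 0.3·t(Casual) + 0.36·t(Reactivated) + 0.12·t(Active)
Solving: t(Casual) = 4.0145, t(Reactivated) = 3.7851, t(Active) = 4.0534.
Expected months from Active to Dormant: 4.0534.

4.0534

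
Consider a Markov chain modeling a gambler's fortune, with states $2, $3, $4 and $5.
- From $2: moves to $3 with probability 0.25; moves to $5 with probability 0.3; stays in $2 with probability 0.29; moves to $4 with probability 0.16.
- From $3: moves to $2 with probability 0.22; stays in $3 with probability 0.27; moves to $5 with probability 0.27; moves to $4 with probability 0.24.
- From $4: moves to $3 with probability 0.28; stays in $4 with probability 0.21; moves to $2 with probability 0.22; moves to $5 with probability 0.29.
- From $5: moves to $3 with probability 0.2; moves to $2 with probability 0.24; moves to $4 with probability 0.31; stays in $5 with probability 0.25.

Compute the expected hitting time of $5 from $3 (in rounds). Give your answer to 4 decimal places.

3.5538

Let t(s) be the expected number of rounds to first reach $5 from state s, with t($5) = 0. Conditioning on the first round:
t($2) = 1 + 0.29·t($2) + 0.25·t($3) + 0.16·t($4)
t($3) = 1 + 0.22·t($2) + 0.27·t($3) + 0.24·t($4)
t($4) = 1 + 0.22·t($2) + 0.28·t($3) + 0.21·t($4)
Solving: t($2) = 3.4451, t($3) = 3.5538, t($4) = 3.4848.
Expected rounds from $3 to $5: 3.5538.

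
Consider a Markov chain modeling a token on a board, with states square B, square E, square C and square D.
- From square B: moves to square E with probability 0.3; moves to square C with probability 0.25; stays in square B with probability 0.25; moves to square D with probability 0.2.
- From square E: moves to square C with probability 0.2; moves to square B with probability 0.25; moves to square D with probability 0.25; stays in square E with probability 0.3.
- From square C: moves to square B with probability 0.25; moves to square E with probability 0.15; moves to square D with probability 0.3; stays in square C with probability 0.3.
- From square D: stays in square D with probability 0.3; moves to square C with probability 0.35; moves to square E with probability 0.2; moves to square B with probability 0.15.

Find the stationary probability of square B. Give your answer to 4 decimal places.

Let the stationary distribution be π with π = πP and π_1 + π_2 + π_3 + π_4 = 1.
π_1 = 0.25·π_1 + 0.25·π_2 + 0.25·π_3 + 0.15·π_4
π_2 = 0.3·π_1 + 0.3·π_2 + 0.15·π_3 + 0.2·π_4
π_3 = 0.25·π_1 + 0.2·π_2 + 0.3·π_3 + 0.35·π_4
Solving with the normalization constraint gives π = (0.2234, 0.2315, 0.2790, 0.2661).
So the stationary probability of square B is 0.2234.

0.2234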